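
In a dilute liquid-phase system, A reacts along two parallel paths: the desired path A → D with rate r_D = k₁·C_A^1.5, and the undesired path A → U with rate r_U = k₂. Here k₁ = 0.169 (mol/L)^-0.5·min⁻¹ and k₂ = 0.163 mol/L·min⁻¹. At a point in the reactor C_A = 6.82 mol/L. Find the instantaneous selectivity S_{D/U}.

18.5

S_{D/U} = r_D/r_U = (k₁·C_A^1.5)/(k₂) = (k₁/k₂)·C_A^1.5.
= (0.169×6.820^1.5) / (0.163) = 3.010/0.1630 = 18.5.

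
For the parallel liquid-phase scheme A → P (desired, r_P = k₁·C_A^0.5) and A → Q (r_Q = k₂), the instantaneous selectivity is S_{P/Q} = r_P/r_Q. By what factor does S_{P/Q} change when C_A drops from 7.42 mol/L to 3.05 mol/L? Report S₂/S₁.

0.641

S_{P/Q} = (k₁/k₂)·C_A^0.5, so S₂/S₁ = (C_{A,2}/C_{A,1})^0.5.
= (3.05/7.42)^0.5 = (0.4111)^0.5 = 0.641.
Selectivity toward P falls as C_A falls — high-concentration operation is favoured.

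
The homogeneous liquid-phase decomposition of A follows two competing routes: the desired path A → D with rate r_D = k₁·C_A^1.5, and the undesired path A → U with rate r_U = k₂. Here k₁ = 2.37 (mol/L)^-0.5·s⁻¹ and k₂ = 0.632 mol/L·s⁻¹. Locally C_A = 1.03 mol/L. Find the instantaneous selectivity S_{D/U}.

S_{D/U} = r_D/r_U = (k₁·C_A^1.5)/(k₂) = (k₁/k₂)·C_A^1.5.
= (2.37×1.030^1.5) / (0.632) = 2.477/0.6320 = 3.92.

3.92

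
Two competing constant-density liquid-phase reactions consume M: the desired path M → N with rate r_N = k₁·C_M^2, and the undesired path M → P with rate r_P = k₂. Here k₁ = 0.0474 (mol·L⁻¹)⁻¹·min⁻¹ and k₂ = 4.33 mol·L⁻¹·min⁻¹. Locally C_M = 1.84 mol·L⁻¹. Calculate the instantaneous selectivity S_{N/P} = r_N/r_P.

0.0371

S_{N/P} = r_N/r_P = (k₁·C_M^2)/(k₂) = (k₁/k₂)·C_M^2.
= (0.0474×1.840^2) / (4.33) = 0.1605/4.330 = 0.0371.
Since the desired path is higher order in M, keeping C_M high (PFR or concentrated feed) favours N.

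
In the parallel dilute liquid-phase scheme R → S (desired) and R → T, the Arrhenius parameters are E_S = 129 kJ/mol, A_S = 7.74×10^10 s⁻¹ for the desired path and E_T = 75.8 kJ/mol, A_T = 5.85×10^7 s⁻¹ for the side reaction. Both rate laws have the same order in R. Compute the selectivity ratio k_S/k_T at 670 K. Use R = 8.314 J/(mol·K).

0.0942

With equal orders, S_{S/T} = k_S/k_T = (A_S/A_T)·exp[(E_T−E_S)/(RT)].
(E_T−E_S)/(RT) = (75.8−129)×10³/(8.314×670) = -53200/5570 = -9.551.
k_S/k_T = (7.74×10^10/5.85×10^7)·exp(-9.551) = 1323 × 7.116×10^-5 = 0.0942.
Since E_S > E_T, raising the temperature improves selectivity toward S.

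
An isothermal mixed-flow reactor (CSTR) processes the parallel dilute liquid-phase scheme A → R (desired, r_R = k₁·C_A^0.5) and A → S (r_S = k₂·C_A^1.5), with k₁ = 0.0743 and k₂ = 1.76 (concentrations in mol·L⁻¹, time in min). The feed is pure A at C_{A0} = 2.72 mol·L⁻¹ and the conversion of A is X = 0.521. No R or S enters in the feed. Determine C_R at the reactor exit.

Exit C_A = C_{A0}(1−X) = 2.72×0.479 = 1.303 mol·L⁻¹.
Rates in a CSTR are evaluated at the outlet concentration: r_R = 0.0743×1.303^0.5 = 0.08481, r_S = 1.76×1.303^1.5 = 2.617.
Fraction of consumed A going to R: r_R/(r_R+r_S) = 0.03139.
C_R = 0.03139·C_{A0}·X = 0.03139×2.72×0.521 = 0.0445 mol·L⁻¹.

0.0445 mol·L⁻¹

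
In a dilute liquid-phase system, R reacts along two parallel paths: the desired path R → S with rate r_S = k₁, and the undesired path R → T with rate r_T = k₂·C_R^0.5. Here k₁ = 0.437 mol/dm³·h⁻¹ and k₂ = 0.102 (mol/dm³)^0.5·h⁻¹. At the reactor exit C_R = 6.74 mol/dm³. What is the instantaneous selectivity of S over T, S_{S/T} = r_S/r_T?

1.65

S_{S/T} = r_S/r_T = (k₁)/(k₂·C_R^0.5) = (k₁/k₂)·C_R^-0.5.
= (0.437) / (0.102×6.740^0.5) = 0.4370/0.2648 = 1.65.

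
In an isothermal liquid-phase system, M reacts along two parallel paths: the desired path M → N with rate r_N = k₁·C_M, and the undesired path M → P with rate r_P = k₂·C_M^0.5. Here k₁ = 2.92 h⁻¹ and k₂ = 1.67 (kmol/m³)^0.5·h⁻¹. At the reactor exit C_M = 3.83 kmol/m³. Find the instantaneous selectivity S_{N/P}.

S_{N/P} = r_N/r_P = (k₁·C_M)/(k₂·C_M^0.5) = (k₁/k₂)·C_M^0.5.
= (2.92×3.830) / (1.67×3.830^0.5) = 11.18/3.268 = 3.42.
Since the desired path is higher order in M, keeping C_M high (PFR or concentrated feed) favours N.

3.42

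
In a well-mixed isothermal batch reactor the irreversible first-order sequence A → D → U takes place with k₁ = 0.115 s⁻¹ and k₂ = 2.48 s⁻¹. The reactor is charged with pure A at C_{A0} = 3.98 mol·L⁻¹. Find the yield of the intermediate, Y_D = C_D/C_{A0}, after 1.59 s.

Solving the coupled first-order balances gives C_D(t) = [k₁/(k₂−k₁)]·C_{A0}·(e^(−k₁t) − e^(−k₂t)).
e^(−k₁t) = e^(−0.115×1.59) = e^(−0.1829) = 0.8329; e^(−k₂t) = e^(−3.943) = 0.01939.
C_D = 0.115×3.98/(2.48−0.115) × (0.8329−0.01939) = 0.1935×0.8135 = 0.1574 mol·L⁻¹.
Y_D = C_D/C_{A0} = 0.1574/3.98 = 0.0396.

0.0396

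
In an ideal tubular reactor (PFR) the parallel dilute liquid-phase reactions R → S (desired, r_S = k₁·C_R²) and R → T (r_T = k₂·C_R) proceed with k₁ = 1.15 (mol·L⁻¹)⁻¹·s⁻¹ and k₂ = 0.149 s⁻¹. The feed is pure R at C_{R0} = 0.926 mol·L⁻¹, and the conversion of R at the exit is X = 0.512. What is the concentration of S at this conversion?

C_R = C_{R0}(1−X) = 0.4519 mol·L⁻¹.
Along a PFR/batch, dC_T/dC_R = −r_T/(r_S+r_T) = −k₂/(k₂+k₁·C_R).
Integrating from C_{R0} to C_R: C_T = (0.149/1.15)·ln[(0.149+1.15·0.926)/(0.149+1.15·0.452)] = 0.1296·ln(1.214/0.6687) = 0.07726 mol·L⁻¹.
Then C_S = (C_{R0}−C_R) − C_T = 0.4741 − 0.07726 = 0.3969 mol·L⁻¹.

0.397 mol·L⁻¹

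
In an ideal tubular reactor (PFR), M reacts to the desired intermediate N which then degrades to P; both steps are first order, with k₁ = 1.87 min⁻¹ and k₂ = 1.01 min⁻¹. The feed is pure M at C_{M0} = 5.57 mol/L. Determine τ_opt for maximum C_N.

0.716 min

Setting dC_N/dτ = 0 gives τ_opt = ln(k₂/k₁)/(k₂−k₁).
= ln(1.01/1.87)/(1.01−1.87) = ln(0.5401)/-0.8600 = -0.6160/-0.8600 = 0.716 min.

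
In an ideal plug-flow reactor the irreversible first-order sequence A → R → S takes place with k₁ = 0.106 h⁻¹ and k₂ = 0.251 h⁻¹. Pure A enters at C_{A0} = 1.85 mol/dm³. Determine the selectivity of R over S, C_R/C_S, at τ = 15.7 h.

0.181

The intermediate concentration in a first-order A→B→C sequence is C_R = k₁C_{A0}(e^(−k₁τ) − e^(−k₂τ))/(k₂−k₁).
e^(−k₁τ) = e^(−0.106×15.7) = e^(−1.664) = 0.1893; e^(−k₂τ) = e^(−3.941) = 0.01943.
C_R = 0.106×1.85/(0.251−0.106) × (0.1893−0.01943) = 1.352×0.1699 = 0.2298 mol/dm³.
C_A = C_{A0}e^(−k₁τ) = 0.3503 mol/dm³, so C_S = C_{A0}−C_A−C_R = 1.270 mol/dm³; C_R/C_S = 0.181.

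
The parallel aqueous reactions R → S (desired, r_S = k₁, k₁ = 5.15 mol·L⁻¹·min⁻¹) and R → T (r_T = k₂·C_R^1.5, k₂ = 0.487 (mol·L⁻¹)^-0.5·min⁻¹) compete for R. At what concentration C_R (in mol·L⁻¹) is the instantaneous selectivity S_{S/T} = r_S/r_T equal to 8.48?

S_{S/T} = (k₁/k₂)·C_R^-1.5 ⇒ C_R = (S·k₂/k₁)^(1/(-1.5)).
= (8.48×0.487/5.15)^(-0.6667) = (0.8019)^(-0.6667) = 1.16 mol·L⁻¹.

1.16 mol·L⁻¹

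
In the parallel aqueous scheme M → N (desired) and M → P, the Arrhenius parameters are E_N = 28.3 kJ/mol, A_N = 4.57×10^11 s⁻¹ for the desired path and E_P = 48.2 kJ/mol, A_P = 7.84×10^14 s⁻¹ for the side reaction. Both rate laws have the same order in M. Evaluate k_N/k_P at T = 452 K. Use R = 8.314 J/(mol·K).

0.116

With equal orders, S_{N/P} = k_N/k_P = (A_N/A_P)·exp[(E_P−E_N)/(RT)].
(E_P−E_N)/(RT) = (48.2−28.3)×10³/(8.314×452) = 19900/3758 = 5.295.
k_N/k_P = (4.57×10^11/7.84×10^14)·exp(5.295) = 5.829×10^-4 × 199.4 = 0.116.
Since E_N < E_P, lowering the temperature improves selectivity toward N.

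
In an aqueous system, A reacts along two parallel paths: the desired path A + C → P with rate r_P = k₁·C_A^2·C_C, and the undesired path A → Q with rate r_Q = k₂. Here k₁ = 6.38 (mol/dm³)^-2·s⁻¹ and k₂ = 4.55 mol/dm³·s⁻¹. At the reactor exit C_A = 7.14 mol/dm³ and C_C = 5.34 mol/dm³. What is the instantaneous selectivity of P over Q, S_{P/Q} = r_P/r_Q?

382

S_{P/Q} = r_P/r_Q = (k₁·C_A^2·C_C)/(k₂) = (k₁/k₂)·C_A^2·C_C.
= (6.38×7.140^2×5.340) / (4.55) = 1737/4.550 = 382.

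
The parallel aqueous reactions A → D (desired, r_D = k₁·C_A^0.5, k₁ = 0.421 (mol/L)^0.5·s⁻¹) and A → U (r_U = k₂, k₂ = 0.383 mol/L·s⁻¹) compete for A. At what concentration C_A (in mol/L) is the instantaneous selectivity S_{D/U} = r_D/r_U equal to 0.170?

0.0239 mol/L

S_{D/U} = (k₁/k₂)·C_A^0.5 ⇒ C_A = (S·k₂/k₁)^(2).
= (0.170×0.383/0.421)^(2) = (0.1547)^(2) = 0.0239 mol/L.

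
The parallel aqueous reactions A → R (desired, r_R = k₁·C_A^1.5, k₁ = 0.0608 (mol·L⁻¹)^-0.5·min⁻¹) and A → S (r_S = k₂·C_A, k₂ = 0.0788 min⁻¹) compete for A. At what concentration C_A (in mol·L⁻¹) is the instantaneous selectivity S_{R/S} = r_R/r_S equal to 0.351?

S_{R/S} = (k₁/k₂)·C_A^0.5 ⇒ C_A = (S·k₂/k₁)^(2).
= (0.351×0.0788/0.0608)^(2) = (0.4549)^(2) = 0.207 mol·L⁻¹.

0.207 mol·L⁻¹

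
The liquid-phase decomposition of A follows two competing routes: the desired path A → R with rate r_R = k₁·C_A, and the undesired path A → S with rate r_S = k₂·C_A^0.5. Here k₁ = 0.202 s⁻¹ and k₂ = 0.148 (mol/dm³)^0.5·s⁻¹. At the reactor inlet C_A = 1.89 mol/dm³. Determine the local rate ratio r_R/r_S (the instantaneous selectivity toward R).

S_{R/S} = r_R/r_S = (k₁·C_A)/(k₂·C_A^0.5) = (k₁/k₂)·C_A^0.5.
= (0.202×1.890) / (0.148×1.890^0.5) = 0.3818/0.2035 = 1.88.

1.88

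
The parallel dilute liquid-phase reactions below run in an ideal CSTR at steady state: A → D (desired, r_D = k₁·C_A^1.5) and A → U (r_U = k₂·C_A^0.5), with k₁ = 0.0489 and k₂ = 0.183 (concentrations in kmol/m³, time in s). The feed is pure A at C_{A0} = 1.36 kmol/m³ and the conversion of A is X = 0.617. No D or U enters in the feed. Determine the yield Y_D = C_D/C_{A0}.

0.0754

Exit C_A = C_{A0}(1−X) = 1.36×0.383 = 0.5209 kmol/m³.
Rates in a CSTR are evaluated at the outlet concentration: r_D = 0.0489×0.5209^1.5 = 0.01838, r_U = 0.183×0.5209^0.5 = 0.1321.
Fraction of consumed A going to D: r_D/(r_D+r_U) = 0.1222.
C_D = 0.1222·C_{A0}·X = 0.1222×1.36×0.617 = 0.103 kmol/m³; Y_D = C_D/C_{A0} = 0.0754.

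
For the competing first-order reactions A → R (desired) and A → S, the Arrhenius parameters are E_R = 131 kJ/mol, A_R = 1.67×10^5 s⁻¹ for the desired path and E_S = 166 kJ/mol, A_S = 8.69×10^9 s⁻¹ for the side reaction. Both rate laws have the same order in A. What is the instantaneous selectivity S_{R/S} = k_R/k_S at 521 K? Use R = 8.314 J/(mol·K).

With equal orders, S_{R/S} = k_R/k_S = (A_R/A_S)·exp[(E_S−E_R)/(RT)].
(E_S−E_R)/(RT) = (166−131)×10³/(8.314×521) = 35000/4332 = 8.080.
k_R/k_S = (1.67×10^5/8.69×10^9)·exp(8.080) = 1.922×10^-5 × 3230 = 0.0621.

0.0621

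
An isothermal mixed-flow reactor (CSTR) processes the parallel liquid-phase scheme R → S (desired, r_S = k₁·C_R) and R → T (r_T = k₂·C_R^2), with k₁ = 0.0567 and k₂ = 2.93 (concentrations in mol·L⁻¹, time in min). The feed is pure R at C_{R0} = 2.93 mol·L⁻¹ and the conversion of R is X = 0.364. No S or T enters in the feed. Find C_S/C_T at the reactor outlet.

0.0104

Exit C_R = C_{R0}(1−X) = 2.93×0.636 = 1.863 mol·L⁻¹.
A CSTR operates uniformly at the exit composition, giving r_S = 0.1057 and r_T = 10.17 (each k·C_R^n at C_R = 1.863).
Overall selectivity = C_S/C_T = r_Sτ/(r_Tτ) = r_S/r_T = 0.0104.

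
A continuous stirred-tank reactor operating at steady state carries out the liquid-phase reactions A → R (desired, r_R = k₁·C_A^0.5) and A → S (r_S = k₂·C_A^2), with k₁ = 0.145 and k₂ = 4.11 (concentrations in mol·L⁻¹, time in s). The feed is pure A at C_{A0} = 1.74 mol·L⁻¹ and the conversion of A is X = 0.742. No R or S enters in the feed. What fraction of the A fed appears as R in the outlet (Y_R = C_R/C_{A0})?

Exit C_A = C_{A0}(1−X) = 1.74×0.258 = 0.4489 mol·L⁻¹.
In a CSTR the entire volume is at exit conditions, so r_R = 0.145×0.4489^0.5 = 0.09715 and r_S = 4.11×0.4489^2 = 0.8283.
Fraction of consumed A going to R: r_R/(r_R+r_S) = 0.1050.
C_R = 0.1050·C_{A0}·X = 0.1050×1.74×0.742 = 0.136 mol·L⁻¹; Y_R = C_R/C_{A0} = 0.0779.

0.0779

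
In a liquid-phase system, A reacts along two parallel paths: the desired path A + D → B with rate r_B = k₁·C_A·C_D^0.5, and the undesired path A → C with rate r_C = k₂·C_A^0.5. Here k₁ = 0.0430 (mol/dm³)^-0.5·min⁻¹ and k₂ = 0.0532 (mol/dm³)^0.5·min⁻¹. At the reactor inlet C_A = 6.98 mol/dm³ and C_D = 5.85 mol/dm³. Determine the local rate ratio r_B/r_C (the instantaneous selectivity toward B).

5.16

S_{B/C} = r_B/r_C = (k₁·C_A·C_D^0.5)/(k₂·C_A^0.5) = (k₁/k₂)·C_A^0.5·C_D^0.5.
= (0.0430×6.980×5.850^0.5) / (0.0532×6.980^0.5) = 0.7259/0.1406 = 5.16.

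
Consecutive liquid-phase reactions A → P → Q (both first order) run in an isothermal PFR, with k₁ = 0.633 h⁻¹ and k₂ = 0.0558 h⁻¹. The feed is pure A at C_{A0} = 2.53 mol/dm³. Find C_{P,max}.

2.00 mol/dm³

For a first-order series the maximum intermediate yield is C_{P,max}/C_{A0} = (k₁/k₂)^[k₂/(k₂−k₁)].
= (0.633/0.0558)^(0.0558/(0.0558−0.633)) = (11.34)^(-0.09667) = 0.7907.
C_{P,max} = 0.7907×2.53 = 2.00 mol/dm³.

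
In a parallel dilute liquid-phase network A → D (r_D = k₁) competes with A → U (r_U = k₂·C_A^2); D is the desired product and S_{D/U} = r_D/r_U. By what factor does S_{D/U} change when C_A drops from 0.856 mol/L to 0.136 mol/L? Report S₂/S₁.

S_{D/U} = (k₁/k₂)·C_A^-2, so S₂/S₁ = (C_{A,2}/C_{A,1})^-2.
= (0.136/0.856)^(-2) = (0.1589)^(-2) = 39.6.
Selectivity toward D rises as C_A falls — low-concentration operation is favoured.

39.6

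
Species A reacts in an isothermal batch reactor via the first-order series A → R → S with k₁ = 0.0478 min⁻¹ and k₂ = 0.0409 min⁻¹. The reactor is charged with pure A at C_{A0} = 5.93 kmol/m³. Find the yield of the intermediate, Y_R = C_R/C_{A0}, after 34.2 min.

0.360

For first-order series with pure A initially, C_R(t) = k₁C_{A0}/(k₂−k₁)·(e^(−k₁t) − e^(−k₂t)).
e^(−k₁t) = e^(−0.0478×34.2) = e^(−1.635) = 0.1950; e^(−k₂t) = e^(−1.399) = 0.2469.
C_R = 0.0478×5.93/(0.0409−0.0478) × (0.1950−0.2469) = (-41.08)×(-0.05190) = 2.132 kmol/m³.
Y_R = C_R/C_{A0} = 2.132/5.93 = 0.360.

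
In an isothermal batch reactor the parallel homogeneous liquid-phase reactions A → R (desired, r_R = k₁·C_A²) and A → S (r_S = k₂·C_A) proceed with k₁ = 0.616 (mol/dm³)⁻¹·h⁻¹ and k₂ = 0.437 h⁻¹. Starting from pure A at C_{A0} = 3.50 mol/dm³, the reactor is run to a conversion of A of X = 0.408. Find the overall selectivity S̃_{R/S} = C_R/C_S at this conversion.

3.86

C_A = C_{A0}(1−X) = 2.072 mol/dm³.
Along a PFR/batch, dC_S/dC_A = −r_S/(r_R+r_S) = −k₂/(k₂+k₁·C_A).
Integrating from C_{A0} to C_A: C_S = (0.437/0.616)·ln[(0.437+0.616·3.50)/(0.437+0.616·2.07)] = 0.7094·ln(2.593/1.713) = 0.2940 mol/dm³.
Then C_R = (C_{A0}−C_A) − C_S = 1.428 − 0.2940 = 1.134 mol/dm³.
S̃_{R/S} = C_R/C_S = 1.134/0.2940 = 3.86.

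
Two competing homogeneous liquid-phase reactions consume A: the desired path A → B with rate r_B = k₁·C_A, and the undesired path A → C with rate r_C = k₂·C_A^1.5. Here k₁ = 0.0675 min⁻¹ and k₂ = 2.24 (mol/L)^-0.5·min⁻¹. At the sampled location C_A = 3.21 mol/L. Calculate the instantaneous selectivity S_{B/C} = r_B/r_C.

S_{B/C} = r_B/r_C = (k₁·C_A)/(k₂·C_A^1.5) = (k₁/k₂)·C_A^-0.5.
= (0.0675×3.210) / (2.24×3.210^1.5) = 0.2167/12.88 = 0.0168.

0.0168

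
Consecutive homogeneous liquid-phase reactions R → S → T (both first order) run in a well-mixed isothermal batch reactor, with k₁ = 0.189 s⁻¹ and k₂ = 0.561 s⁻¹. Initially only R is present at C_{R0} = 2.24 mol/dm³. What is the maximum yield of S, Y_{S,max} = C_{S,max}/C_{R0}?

0.194

For a first-order series the maximum intermediate yield is C_{S,max}/C_{R0} = (k₁/k₂)^[k₂/(k₂−k₁)].
= (0.189/0.561)^(0.561/(0.561−0.189)) = (0.3369)^(1.508) = 0.1938.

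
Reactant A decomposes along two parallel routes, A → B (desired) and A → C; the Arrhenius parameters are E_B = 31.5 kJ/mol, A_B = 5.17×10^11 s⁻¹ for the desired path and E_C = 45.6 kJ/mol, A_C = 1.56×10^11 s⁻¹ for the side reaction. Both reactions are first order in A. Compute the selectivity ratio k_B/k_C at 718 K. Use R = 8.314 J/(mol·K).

k_B/k_C = (A_B/A_C)·exp[−(E_B−E_C)/(RT)] = (A_B/A_C)·exp[(E_C−E_B)/(RT)].
(E_C−E_B)/(RT) = (45.6−31.5)×10³/(8.314×718) = 14100/5969 = 2.362.
k_B/k_C = (5.17×10^11/1.56×10^11)·exp(2.362) = 3.314 × 10.61 = 35.2.

35.2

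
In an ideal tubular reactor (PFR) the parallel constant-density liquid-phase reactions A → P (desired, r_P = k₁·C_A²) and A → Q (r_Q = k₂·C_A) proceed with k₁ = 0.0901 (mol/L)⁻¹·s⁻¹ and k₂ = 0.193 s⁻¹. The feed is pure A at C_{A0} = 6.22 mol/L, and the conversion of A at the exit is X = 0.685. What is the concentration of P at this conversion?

2.73 mol/L

C_A = C_{A0}(1−X) = 1.959 mol/L.
Along a PFR/batch, dC_Q/dC_A = −r_Q/(r_P+r_Q) = −k₂/(k₂+k₁·C_A).
Integrating from C_{A0} to C_A: C_Q = (0.193/0.0901)·ln[(0.193+0.0901·6.22)/(0.193+0.0901·1.96)] = 2.142·ln(0.7534/0.3695) = 1.526 mol/L.
Then C_P = (C_{A0}−C_A) − C_Q = 4.261 − 1.526 = 2.735 mol/L.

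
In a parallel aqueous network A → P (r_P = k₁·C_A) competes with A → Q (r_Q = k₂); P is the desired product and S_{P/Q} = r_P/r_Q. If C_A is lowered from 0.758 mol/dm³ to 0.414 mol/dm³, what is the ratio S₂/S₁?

0.546

S_{P/Q} = (k₁/k₂)·C_A, so S₂/S₁ = (C_{A,2}/C_{A,1}).
= 0.414/0.758 = 0.546.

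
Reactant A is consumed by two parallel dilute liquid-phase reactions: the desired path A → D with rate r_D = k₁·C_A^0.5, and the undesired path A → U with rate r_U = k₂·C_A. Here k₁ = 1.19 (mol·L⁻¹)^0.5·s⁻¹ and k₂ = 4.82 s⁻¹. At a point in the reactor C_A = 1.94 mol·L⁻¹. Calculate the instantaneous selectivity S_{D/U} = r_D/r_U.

S_{D/U} = r_D/r_U = (k₁·C_A^0.5)/(k₂·C_A) = (k₁/k₂)·C_A^-0.5.
= (1.19×1.940^0.5) / (4.82×1.940) = 1.657/9.351 = 0.177.
The undesired path is higher order in A, so low C_A (CSTR or dilute feed) favours D.

0.177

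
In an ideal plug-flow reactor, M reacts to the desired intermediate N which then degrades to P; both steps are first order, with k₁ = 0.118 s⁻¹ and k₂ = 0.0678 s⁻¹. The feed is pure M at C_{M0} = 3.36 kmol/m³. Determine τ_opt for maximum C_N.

For first-order series the maximum of C_N occurs at τ_opt = ln(k₂/k₁)/(k₂−k₁).
= ln(0.0678/0.118)/(0.0678−0.118) = ln(0.5746)/-0.05020 = -0.5541/-0.05020 = 11.0 s.

11.0 s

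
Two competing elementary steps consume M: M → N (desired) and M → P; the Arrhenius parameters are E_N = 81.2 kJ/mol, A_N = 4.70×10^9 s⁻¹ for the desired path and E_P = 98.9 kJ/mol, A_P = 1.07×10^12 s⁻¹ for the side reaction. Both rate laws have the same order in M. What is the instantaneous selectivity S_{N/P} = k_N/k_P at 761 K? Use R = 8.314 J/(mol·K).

0.0721

Since both paths have the same order in M, the concentration cancels and S_{N/P} = k_N/k_P = (A_N/A_P)·exp[(E_P−E_N)/(RT)].
(E_P−E_N)/(RT) = (98.9−81.2)×10³/(8.314×761) = 17700/6327 = 2.798.
k_N/k_P = (4.70×10^9/1.07×10^12)·exp(2.798) = 0.004393 × 16.40 = 0.0721.
Since E_N < E_P, lowering the temperature improves selectivity toward N.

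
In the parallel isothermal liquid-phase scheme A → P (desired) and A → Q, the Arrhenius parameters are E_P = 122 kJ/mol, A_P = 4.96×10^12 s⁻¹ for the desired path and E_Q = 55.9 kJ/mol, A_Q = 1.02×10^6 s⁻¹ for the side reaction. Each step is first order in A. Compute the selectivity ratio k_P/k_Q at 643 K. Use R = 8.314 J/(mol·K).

20.7

With equal orders, S_{P/Q} = k_P/k_Q = (A_P/A_Q)·exp[(E_Q−E_P)/(RT)].
(E_Q−E_P)/(RT) = (55.9−122)×10³/(8.314×643) = -66100/5346 = -12.36.
k_P/k_Q = (4.96×10^12/1.02×10^6)·exp(-12.36) = 4.863×10^6 × 4.267×10^-6 = 20.7.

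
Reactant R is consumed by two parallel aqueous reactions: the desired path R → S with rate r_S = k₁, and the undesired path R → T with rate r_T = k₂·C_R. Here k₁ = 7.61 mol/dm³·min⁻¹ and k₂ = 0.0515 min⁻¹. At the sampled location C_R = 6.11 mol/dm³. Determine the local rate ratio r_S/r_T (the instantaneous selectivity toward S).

24.2

S_{S/T} = r_S/r_T = (k₁)/(k₂·C_R) = (k₁/k₂)·C_R⁻¹.
= (7.61) / (0.0515×6.110) = 7.610/0.3147 = 24.2.
The undesired path is higher order in R, so low C_R (CSTR or dilute feed) favours S.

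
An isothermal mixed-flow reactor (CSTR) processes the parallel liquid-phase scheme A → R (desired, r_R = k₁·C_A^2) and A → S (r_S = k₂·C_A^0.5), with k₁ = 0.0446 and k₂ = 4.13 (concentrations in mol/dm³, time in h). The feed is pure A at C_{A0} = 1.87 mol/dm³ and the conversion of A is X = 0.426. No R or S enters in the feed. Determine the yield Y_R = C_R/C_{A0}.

Exit C_A = C_{A0}(1−X) = 1.87×0.574 = 1.073 mol/dm³.
A CSTR operates uniformly at the exit composition, giving r_R = 0.05139 and r_S = 4.279 (each k·C_A^n at C_A = 1.073).
Fraction of consumed A going to R: r_R/(r_R+r_S) = 0.01187.
C_R = 0.01187·C_{A0}·X = 0.01187×1.87×0.426 = 0.00945 mol/dm³; Y_R = C_R/C_{A0} = 0.00506.

0.00506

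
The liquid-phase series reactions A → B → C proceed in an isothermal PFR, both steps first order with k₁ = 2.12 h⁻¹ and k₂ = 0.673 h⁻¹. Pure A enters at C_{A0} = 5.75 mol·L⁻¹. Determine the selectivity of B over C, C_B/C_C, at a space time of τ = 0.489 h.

4.83

Solving the coupled first-order balances gives C_B(τ) = [k₁/(k₂−k₁)]·C_{A0}·(e^(−k₁τ) − e^(−k₂τ)).
e^(−k₁τ) = e^(−2.12×0.489) = e^(−1.037) = 0.3546; e^(−k₂τ) = e^(−0.3291) = 0.7196.
C_B = 2.12×5.75/(0.673−2.12) × (0.3546−0.7196) = (-8.424)×(-0.3649) = 3.074 mol·L⁻¹.
C_A = C_{A0}e^(−k₁τ) = 2.039 mol·L⁻¹, so C_C = C_{A0}−C_A−C_B = 0.6365 mol·L⁻¹; C_B/C_C = 4.83.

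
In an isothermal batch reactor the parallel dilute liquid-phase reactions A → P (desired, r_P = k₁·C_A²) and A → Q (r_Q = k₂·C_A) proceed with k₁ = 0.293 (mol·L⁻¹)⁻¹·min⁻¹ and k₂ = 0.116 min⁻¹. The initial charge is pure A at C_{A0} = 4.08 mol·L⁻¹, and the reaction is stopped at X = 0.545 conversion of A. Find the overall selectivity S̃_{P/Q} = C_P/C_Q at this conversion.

7.18

C_A = C_{A0}(1−X) = 1.856 mol·L⁻¹.
Along a PFR/batch, dC_Q/dC_A = −r_Q/(r_P+r_Q) = −k₂/(k₂+k₁·C_A).
Integrating from C_{A0} to C_A: C_Q = (0.116/0.293)·ln[(0.116+0.293·4.08)/(0.116+0.293·1.86)] = 0.3959·ln(1.311/0.6599) = 0.2719 mol·L⁻¹.
Then C_P = (C_{A0}−C_A) − C_Q = 2.224 − 0.2719 = 1.952 mol·L⁻¹.
S̃_{P/Q} = C_P/C_Q = 1.952/0.2719 = 7.18.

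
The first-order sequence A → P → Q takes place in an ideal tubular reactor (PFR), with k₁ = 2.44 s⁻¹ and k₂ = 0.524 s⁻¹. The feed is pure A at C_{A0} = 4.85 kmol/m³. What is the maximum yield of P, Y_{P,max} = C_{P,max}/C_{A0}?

At the optimum, C_{P,max}/C_{A0} = (k₁/k₂)^[k₂/(k₂−k₁)].
= (2.44/0.524)^(0.524/(0.524−2.44)) = (4.656)^(-0.2735) = 0.6566.

0.657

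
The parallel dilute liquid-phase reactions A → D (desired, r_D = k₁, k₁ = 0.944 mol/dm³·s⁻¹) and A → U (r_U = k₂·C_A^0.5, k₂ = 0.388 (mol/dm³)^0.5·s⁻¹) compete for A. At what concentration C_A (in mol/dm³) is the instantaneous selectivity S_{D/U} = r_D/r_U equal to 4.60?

S_{D/U} = (k₁/k₂)·C_A^-0.5 ⇒ C_A = (S·k₂/k₁)^(-2).
= (4.60×0.388/0.944)^(-2) = (1.891)^(-2) = 0.280 mol/dm³.

0.280 mol/dm³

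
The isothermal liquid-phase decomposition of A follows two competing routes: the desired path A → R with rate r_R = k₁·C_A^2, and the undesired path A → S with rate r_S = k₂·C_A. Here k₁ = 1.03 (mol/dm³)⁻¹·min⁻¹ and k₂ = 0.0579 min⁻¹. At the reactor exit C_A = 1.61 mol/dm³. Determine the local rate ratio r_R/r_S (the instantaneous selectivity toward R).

28.6

S_{R/S} = r_R/r_S = (k₁·C_A^2)/(k₂·C_A) = (k₁/k₂)·C_A.
= (1.03×1.610^2) / (0.0579×1.610) = 2.670/0.09322 = 28.6.
Since the desired path is higher order in A, keeping C_A high (PFR or concentrated feed) favours R.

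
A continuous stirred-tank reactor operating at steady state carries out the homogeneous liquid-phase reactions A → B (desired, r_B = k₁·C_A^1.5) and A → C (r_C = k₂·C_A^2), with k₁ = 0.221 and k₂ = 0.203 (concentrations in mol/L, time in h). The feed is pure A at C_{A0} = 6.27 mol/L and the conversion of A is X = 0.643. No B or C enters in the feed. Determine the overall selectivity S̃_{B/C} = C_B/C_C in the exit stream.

0.728

Exit C_A = C_{A0}(1−X) = 6.27×0.357 = 2.238 mol/L.
Rates in a CSTR are evaluated at the outlet concentration: r_B = 0.221×2.238^1.5 = 0.7401, r_C = 0.203×2.238^2 = 1.017.
Overall selectivity = C_B/C_C = r_Bτ/(r_Cτ) = r_B/r_C = 0.728.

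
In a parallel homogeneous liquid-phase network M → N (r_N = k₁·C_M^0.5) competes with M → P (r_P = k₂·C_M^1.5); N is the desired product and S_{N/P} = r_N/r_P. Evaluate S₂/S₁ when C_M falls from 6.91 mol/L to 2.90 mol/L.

2.38

S_{N/P} = (k₁/k₂)·C_M⁻¹, so S₂/S₁ = (C_{M,2}/C_{M,1})⁻¹.
= 6.91/2.90 = 2.38.
Selectivity toward N rises as C_M falls — low-concentration operation is favoured.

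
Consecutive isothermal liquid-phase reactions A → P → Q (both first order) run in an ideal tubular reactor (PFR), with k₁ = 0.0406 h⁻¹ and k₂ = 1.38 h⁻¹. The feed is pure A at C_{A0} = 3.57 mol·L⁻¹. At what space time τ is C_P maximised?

The intermediate peaks when r₁ = r₂, i.e. k₁e^(−k₁τ) = k₂e^(−k₂τ), giving τ_opt = ln(k₂/k₁)/(k₂−k₁).
= ln(1.38/0.0406)/(1.38−0.0406) = ln(33.99)/1.339 = 3.526/1.339 = 2.63 h.

2.63 h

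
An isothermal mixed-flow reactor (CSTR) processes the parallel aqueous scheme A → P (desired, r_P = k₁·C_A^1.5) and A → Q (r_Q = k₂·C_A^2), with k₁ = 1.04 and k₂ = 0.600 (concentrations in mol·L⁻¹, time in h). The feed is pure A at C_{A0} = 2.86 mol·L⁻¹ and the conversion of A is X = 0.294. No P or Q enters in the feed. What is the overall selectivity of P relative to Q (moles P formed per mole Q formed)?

1.22

Exit C_A = C_{A0}(1−X) = 2.86×0.706 = 2.019 mol·L⁻¹.
In a CSTR the entire volume is at exit conditions, so r_P = 1.04×2.019^1.5 = 2.984 and r_Q = 0.600×2.019^2 = 2.446.
Overall selectivity = C_P/C_Q = r_Pτ/(r_Qτ) = r_P/r_Q = 1.22.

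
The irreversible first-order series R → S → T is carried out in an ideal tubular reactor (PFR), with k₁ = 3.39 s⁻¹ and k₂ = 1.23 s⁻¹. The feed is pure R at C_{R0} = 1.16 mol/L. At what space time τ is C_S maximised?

The intermediate peaks when r₁ = r₂, i.e. k₁e^(−k₁τ) = k₂e^(−k₂τ), giving τ_opt = ln(k₂/k₁)/(k₂−k₁).
= ln(1.23/3.39)/(1.23−3.39) = ln(0.3628)/-2.160 = -1.014/-2.160 = 0.469 s.

0.469 s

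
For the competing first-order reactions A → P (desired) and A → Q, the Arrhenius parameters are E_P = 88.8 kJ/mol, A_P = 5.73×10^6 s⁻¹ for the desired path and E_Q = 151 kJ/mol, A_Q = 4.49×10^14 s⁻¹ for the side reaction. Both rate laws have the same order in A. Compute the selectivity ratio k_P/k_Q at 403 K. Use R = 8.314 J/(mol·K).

1.47

k_P/k_Q = (A_P/A_Q)·exp[−(E_P−E_Q)/(RT)] = (A_P/A_Q)·exp[(E_Q−E_P)/(RT)].
(E_Q−E_P)/(RT) = (151−88.8)×10³/(8.314×403) = 62200/3351 = 18.56.
k_P/k_Q = (5.73×10^6/4.49×10^14)·exp(18.56) = 1.276×10^-8 × 1.154×10^8 = 1.47.
Since E_P < E_Q, lowering the temperature improves selectivity toward P.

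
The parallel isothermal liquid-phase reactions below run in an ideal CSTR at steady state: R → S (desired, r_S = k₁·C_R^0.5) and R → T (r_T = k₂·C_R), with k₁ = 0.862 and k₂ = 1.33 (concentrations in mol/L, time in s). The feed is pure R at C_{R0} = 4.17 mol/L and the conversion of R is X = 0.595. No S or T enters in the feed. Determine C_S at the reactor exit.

Exit C_R = C_{R0}(1−X) = 4.17×0.405 = 1.689 mol/L.
Rates in a CSTR are evaluated at the outlet concentration: r_S = 0.862×1.689^0.5 = 1.120, r_T = 1.33×1.689 = 2.246.
Fraction of consumed R going to S: r_S/(r_S+r_T) = 0.3328.
C_S = 0.3328·C_{R0}·X = 0.3328×4.17×0.595 = 0.826 mol/L.

0.826 mol/L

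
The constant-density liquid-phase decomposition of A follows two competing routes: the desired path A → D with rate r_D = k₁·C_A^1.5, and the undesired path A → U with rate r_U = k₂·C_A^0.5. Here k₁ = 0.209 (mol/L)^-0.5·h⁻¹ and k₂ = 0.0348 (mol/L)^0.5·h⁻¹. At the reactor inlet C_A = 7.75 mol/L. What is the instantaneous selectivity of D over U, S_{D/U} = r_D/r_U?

46.5

S_{D/U} = r_D/r_U = (k₁·C_A^1.5)/(k₂·C_A^0.5) = (k₁/k₂)·C_A.
= (0.209×7.750^1.5) / (0.0348×7.750^0.5) = 4.509/0.09688 = 46.5.
Since the desired path is higher order in A, keeping C_A high (PFR or concentrated feed) favours D.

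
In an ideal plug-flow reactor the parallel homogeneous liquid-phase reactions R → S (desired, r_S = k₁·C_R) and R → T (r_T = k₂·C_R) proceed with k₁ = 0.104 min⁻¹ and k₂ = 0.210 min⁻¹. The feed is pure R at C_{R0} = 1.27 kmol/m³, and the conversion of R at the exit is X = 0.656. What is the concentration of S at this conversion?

C_R = C_{R0}(1−X) = 0.4369 kmol/m³.
Both paths are first order in R, so the instantaneous fraction to S is constant: dC_S/d(−C_R) = k₁/(k₁+k₂) = 0.3312.
C_S = 0.3312·(C_{R0}−C_R) = 0.3312×0.8331 = 0.276 kmol/m³.

0.276 kmol/m³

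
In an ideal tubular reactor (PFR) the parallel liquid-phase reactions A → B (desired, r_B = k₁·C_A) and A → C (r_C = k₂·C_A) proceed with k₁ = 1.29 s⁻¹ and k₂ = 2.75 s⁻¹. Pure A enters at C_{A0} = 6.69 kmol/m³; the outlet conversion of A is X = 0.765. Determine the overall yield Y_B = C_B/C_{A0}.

C_A = C_{A0}(1−X) = 1.572 kmol/m³.
Both paths are first order in A, so the instantaneous fraction to B is constant: dC_B/d(−C_A) = k₁/(k₁+k₂) = 0.3193.
C_B = 0.3193·(C_{A0}−C_A) = 0.3193×5.118 = 1.63 kmol/m³.
Y_B = C_B/C_{A0} = 1.634/6.69 = 0.244.

0.244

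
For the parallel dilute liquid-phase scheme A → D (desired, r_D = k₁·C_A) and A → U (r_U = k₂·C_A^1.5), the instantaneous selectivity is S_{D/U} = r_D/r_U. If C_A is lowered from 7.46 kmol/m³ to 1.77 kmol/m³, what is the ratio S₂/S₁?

S_{D/U} = (k₁/k₂)·C_A^-0.5, so S₂/S₁ = (C_{A,2}/C_{A,1})^-0.5.
= (1.77/7.46)^(-0.5) = (0.2373)^(-0.5) = 2.05.

2.05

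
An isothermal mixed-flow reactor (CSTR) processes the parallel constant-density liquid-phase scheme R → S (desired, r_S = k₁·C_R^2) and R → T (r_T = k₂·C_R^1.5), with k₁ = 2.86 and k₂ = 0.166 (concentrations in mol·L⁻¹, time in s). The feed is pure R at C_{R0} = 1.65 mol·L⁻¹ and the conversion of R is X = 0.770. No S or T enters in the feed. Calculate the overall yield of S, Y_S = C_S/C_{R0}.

0.704

Exit C_R = C_{R0}(1−X) = 1.65×0.230 = 0.3795 mol·L⁻¹.
A CSTR operates uniformly at the exit composition, giving r_S = 0.4119 and r_T = 0.03881 (each k·C_R^n at C_R = 0.3795).
Fraction of consumed R going to S: r_S/(r_S+r_T) = 0.9139.
C_S = 0.9139·C_{R0}·X = 0.9139×1.65×0.770 = 1.16 mol·L⁻¹; Y_S = C_S/C_{R0} = 0.704.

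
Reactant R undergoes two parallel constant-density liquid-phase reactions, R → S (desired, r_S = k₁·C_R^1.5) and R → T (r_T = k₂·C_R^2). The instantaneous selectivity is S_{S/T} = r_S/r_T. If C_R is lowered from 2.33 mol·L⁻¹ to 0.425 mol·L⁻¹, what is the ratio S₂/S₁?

2.34

S_{S/T} = (k₁/k₂)·C_R^-0.5, so S₂/S₁ = (C_{R,2}/C_{R,1})^-0.5.
= (0.425/2.33)^(-0.5) = (0.1824)^(-0.5) = 2.34.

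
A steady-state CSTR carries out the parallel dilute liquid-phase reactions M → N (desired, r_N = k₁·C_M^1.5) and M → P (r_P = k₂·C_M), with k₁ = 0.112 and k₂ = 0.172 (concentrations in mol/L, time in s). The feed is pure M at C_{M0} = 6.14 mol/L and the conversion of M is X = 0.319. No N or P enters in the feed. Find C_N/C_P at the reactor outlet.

Exit C_M = C_{M0}(1−X) = 6.14×0.681 = 4.181 mol/L.
Rates in a CSTR are evaluated at the outlet concentration: r_N = 0.112×4.181^1.5 = 0.9576, r_P = 0.172×4.181 = 0.7192.
Overall selectivity = C_N/C_P = r_Nτ/(r_Pτ) = r_N/r_P = 1.33.

1.33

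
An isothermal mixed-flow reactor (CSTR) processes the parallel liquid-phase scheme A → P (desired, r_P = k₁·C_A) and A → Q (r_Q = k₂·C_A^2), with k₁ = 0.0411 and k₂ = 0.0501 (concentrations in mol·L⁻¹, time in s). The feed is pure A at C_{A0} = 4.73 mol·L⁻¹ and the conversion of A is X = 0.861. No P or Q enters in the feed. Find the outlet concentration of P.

Exit C_A = C_{A0}(1−X) = 4.73×0.139 = 0.6575 mol·L⁻¹.
Rates in a CSTR are evaluated at the outlet concentration: r_P = 0.0411×0.6575 = 0.02702, r_Q = 0.0501×0.6575^2 = 0.02166.
Fraction of consumed A going to P: r_P/(r_P+r_Q) = 0.5551.
C_P = 0.5551·C_{A0}·X = 0.5551×4.73×0.861 = 2.26 mol·L⁻¹.

2.26 mol·L⁻¹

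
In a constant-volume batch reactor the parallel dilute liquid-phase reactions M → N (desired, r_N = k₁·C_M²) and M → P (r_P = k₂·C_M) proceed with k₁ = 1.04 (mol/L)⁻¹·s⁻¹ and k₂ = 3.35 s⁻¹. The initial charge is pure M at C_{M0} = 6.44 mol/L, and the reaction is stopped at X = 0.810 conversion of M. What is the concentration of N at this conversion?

C_M = C_{M0}(1−X) = 1.224 mol/L.
Along a PFR/batch, dC_P/dC_M = −r_P/(r_N+r_P) = −k₂/(k₂+k₁·C_M).
Integrating from C_{M0} to C_M: C_P = (3.35/1.04)·ln[(3.35+1.04·6.44)/(3.35+1.04·1.22)] = 3.221·ln(10.05/4.623) = 2.501 mol/L.
Then C_N = (C_{M0}−C_M) − C_P = 5.216 − 2.501 = 2.716 mol/L.

2.72 mol/L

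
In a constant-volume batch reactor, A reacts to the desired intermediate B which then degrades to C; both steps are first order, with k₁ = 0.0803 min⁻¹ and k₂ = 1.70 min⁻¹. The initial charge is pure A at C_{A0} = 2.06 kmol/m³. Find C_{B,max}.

0.0836 kmol/m³

For a first-order series the maximum intermediate yield is C_{B,max}/C_{A0} = (k₁/k₂)^[k₂/(k₂−k₁)].
= (0.0803/1.70)^(1.70/(1.70−0.0803)) = (0.04724)^(1.050) = 0.04060.
C_{B,max} = 0.04060×2.06 = 0.0836 kmol/m³.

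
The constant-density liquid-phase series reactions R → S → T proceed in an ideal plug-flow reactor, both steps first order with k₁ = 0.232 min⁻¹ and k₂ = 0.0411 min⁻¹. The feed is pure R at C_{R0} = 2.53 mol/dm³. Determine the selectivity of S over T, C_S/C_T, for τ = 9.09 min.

3.63

For first-order series with pure R initially, C_S(τ) = k₁C_{R0}/(k₂−k₁)·(e^(−k₁τ) − e^(−k₂τ)).
e^(−k₁τ) = e^(−0.232×9.09) = e^(−2.109) = 0.1214; e^(−k₂τ) = e^(−0.3736) = 0.6883.
C_S = 0.232×2.53/(0.0411−0.232) × (0.1214−0.6883) = (-3.075)×(-0.5669) = 1.743 mol/dm³.
C_R = C_{R0}e^(−k₁τ) = 0.3071 mol/dm³, so C_T = C_{R0}−C_R−C_S = 0.4799 mol/dm³; C_S/C_T = 3.63.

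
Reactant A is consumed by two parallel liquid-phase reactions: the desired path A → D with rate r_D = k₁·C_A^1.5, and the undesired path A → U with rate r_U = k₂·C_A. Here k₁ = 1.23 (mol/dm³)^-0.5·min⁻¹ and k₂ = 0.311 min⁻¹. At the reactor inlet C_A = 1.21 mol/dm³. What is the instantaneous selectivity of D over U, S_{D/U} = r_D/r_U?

4.35

S_{D/U} = r_D/r_U = (k₁·C_A^1.5)/(k₂·C_A) = (k₁/k₂)·C_A^0.5.
= (1.23×1.210^1.5) / (0.311×1.210) = 1.637/0.3763 = 4.35.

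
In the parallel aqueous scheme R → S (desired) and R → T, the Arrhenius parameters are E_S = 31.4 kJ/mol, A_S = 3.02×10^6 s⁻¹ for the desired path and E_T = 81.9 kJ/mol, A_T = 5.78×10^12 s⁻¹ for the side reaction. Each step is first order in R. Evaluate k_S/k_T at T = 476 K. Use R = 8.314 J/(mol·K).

Since both paths have the same order in R, the concentration cancels and S_{S/T} = k_S/k_T = (A_S/A_T)·exp[(E_T−E_S)/(RT)].
(E_T−E_S)/(RT) = (81.9−31.4)×10³/(8.314×476) = 50500/3957 = 12.76.
k_S/k_T = (3.02×10^6/5.78×10^12)·exp(12.76) = 5.225×10^-7 × 3.483×10^5 = 0.182.
Since E_S < E_T, lowering the temperature improves selectivity toward S.

0.182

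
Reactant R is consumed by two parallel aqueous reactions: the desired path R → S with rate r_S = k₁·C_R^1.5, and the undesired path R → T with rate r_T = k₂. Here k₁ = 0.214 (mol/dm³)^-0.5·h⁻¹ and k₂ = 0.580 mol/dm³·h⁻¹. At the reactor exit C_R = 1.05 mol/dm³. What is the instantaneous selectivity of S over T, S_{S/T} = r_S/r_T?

S_{S/T} = r_S/r_T = (k₁·C_R^1.5)/(k₂) = (k₁/k₂)·C_R^1.5.
= (0.214×1.050^1.5) / (0.580) = 0.2302/0.5800 = 0.397.
Since the desired path is higher order in R, keeping C_R high (PFR or concentrated feed) favours S.

0.397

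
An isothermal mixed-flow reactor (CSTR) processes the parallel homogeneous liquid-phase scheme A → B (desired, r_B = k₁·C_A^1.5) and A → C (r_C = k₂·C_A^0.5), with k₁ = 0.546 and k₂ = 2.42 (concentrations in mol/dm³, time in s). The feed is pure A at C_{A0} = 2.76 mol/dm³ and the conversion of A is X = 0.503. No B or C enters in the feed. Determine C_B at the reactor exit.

Exit C_A = C_{A0}(1−X) = 2.76×0.497 = 1.372 mol/dm³.
Rates in a CSTR are evaluated at the outlet concentration: r_B = 0.546×1.372^1.5 = 0.8772, r_C = 2.42×1.372^0.5 = 2.834.
Fraction of consumed A going to B: r_B/(r_B+r_C) = 0.2363.
C_B = 0.2363·C_{A0}·X = 0.2363×2.76×0.503 = 0.328 mol/dm³.

0.328 mol/dm³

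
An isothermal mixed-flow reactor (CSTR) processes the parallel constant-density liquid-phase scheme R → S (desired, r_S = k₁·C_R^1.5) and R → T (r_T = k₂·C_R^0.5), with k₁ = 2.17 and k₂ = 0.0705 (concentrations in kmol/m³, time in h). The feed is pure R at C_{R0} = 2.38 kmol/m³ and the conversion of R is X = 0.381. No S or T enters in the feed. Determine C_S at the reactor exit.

0.887 kmol/m³

Exit C_R = C_{R0}(1−X) = 2.38×0.619 = 1.473 kmol/m³.
A CSTR operates uniformly at the exit composition, giving r_S = 3.880 and r_T = 0.08557 (each k·C_R^n at C_R = 1.473).
Fraction of consumed R going to S: r_S/(r_S+r_T) = 0.9784.
C_S = 0.9784·C_{R0}·X = 0.9784×2.38×0.381 = 0.887 kmol/m³.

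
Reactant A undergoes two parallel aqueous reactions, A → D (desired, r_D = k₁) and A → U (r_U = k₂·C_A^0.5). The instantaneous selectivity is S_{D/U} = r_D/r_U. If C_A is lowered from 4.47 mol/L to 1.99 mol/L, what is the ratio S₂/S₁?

S_{D/U} = (k₁/k₂)·C_A^-0.5, so S₂/S₁ = (C_{A,2}/C_{A,1})^-0.5.
= (1.99/4.47)^(-0.5) = (0.4452)^(-0.5) = 1.50.

1.50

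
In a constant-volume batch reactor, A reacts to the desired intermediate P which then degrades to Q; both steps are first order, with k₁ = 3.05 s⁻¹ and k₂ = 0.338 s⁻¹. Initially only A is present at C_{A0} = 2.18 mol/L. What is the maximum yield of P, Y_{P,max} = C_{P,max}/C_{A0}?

For a first-order series the maximum intermediate yield is C_{P,max}/C_{A0} = (k₁/k₂)^[k₂/(k₂−k₁)].
= (3.05/0.338)^(0.338/(0.338−3.05)) = (9.024)^(-0.1246) = 0.7602.

0.760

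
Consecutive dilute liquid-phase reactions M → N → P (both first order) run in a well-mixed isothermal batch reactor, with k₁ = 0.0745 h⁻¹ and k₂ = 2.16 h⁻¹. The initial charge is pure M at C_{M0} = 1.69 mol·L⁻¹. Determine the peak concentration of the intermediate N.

0.0517 mol·L⁻¹

For a first-order series the maximum intermediate yield is C_{N,max}/C_{M0} = (k₁/k₂)^[k₂/(k₂−k₁)].
= (0.0745/2.16)^(2.16/(2.16−0.0745)) = (0.03449)^(1.036) = 0.03058.
C_{N,max} = 0.03058×1.69 = 0.0517 mol·L⁻¹.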